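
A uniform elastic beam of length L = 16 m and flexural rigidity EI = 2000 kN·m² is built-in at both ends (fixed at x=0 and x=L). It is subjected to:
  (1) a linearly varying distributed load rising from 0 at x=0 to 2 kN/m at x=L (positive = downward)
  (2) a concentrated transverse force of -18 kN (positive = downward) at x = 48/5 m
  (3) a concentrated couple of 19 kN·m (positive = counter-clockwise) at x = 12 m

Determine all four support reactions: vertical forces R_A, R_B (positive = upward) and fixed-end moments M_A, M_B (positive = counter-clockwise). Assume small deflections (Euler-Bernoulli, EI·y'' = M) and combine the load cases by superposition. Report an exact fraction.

Load 1 — triangular load w₀=2 kN/m (0→w₀ over full span):
  R_A = 3w₀L/20 = 3·2·16/20 = 24/5 kN
  M_A = w₀L²/30 = 2·16²/30 = 256/15 kN·m
  R_B = 7w₀L/20 = 7·2·16/20 = 56/5 kN
  M_B = -w₀L²/20 = -2·16²/20 = -128/5 kN·m
Load 2 — point force P=-18 kN at a=48/5 m (b=L-a=32/5):
  R_A = Pb²(3a+b)/L³ = (-18)·(32/5)²·(3·(48/5)+(32/5))/16³ = -792/125 kN
  M_A = Pab²/L² = (-18)·(48/5)·(32/5)²/16² = -3456/125 kN·m
  R_B = Pa²(a+3b)/L³ = (-18)·(48/5)²·((48/5)+3·(32/5))/16³ = -1458/125 kN
  M_B = -Pa²b/L² = -(-18)·(48/5)²·(32/5)/16² = 5184/125 kN·m
Load 3 — applied couple M₀=19 kN·m at a=12 m (b=L-a=4):
  R_A = 6M₀ab/L³ = 6·19·12·4/16³ = 171/128 kN
  M_A = M₀b(2a-b)/L² = 19·4·(2·12-4)/16² = 95/16 kN·m
  R_B = -6M₀ab/L³ = -6·19·12·4/16³ = -171/128 kN
  M_B = M₀a(2b-a)/L² = 19·12·(2·4-12)/16² = -57/16 kN·m
Superposition: R_A = -3201/16000 kN, M_A = -27863/6000 kN·m, R_B = -28799/16000 kN, M_B = 24619/2000 kN·m

R_A = -3201/16000 kN, M_A = -27863/6000 kN·m, R_B = -28799/16000 kN, M_B = 24619/2000 kN·m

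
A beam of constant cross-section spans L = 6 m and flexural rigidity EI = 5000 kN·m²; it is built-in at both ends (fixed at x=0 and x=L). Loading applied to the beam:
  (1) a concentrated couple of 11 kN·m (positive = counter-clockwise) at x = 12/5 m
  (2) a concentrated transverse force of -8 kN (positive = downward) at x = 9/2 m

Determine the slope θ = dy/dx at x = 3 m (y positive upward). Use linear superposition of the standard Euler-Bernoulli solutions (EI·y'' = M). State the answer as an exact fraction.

Load 1 — applied couple M₀=11 kN·m at a=12/5 m (b=L-a=18/5):
  θ_1 = (R_Ax²/2 - M_Ax - M₀(x-a))/EI  [x>a] with R_A=66/25, M_A=33/25 = ((66/25)·3²/2 - (33/25)·3 - 11·(3-(12/5)))/5000 = 33/125000 rad
Load 2 — point force P=-8 kN at a=9/2 m (b=L-a=3/2):
  θ_2 = -Pb²x(2aL-(3a+b)x)/(2L³EI)  [x≤a] = -(-8)·(3/2)²·3·(2·(9/2)·6-(3·(9/2)+(3/2))·3)/(2·6³·5000) = 9/40000 rad
Superposition: θ = Σ θ_i = 489/1000000 rad ≈ 0.000489 rad

θ(3) = 489/1000000 rad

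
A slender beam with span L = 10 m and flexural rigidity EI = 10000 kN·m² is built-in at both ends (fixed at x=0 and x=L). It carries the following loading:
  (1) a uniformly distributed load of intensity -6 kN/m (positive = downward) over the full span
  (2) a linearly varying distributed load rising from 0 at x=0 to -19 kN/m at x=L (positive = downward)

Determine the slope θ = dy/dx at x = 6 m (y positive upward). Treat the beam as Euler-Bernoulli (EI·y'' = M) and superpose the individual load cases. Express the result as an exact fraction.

θ(6) = -17/3125 rad

Load 1 — uniform load w=-6 kN/m over full span:
  θ_1 = -wx(L-x)(L-2x)/(12EI) = -(-6)·6·(10-6)·(10-2·6)/(12·10000) = -3/1250 rad
Load 2 — triangular load w₀=-19 kN/m (0→w₀ over full span):
  θ_2 = -w₀(2x(L-x)(L-2x)(x+2L)+x²(L-x)²)/(120LEI) = -(-19)·(2·6·(10-6)·(10-2·6)·(6+2·10)+6²·(10-6)²)/(120·10·10000) = -19/6250 rad
Superposition: θ = Σ θ_i = -17/3125 rad ≈ -0.005440 rad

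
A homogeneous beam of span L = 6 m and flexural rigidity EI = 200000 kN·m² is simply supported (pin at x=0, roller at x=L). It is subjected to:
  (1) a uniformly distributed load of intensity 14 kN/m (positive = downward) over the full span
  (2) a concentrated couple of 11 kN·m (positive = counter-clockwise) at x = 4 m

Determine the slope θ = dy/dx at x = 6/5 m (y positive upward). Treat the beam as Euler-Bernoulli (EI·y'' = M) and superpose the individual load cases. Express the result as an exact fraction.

θ(6/5) = -39677/75000000 rad

Load 1 — uniform load w=14 kN/m over full span:
  θ_1 = -w(L³-6Lx²+4x³)/(24EI) = -14·(6³-6·6·(6/5)²+4·(6/5)³)/(24·200000) = -6237/12500000 rad
Load 2 — applied couple M₀=11 kN·m at a=4 m (b=L-a=2):
  θ_2 = (M₀x²/(2L)+C₁)/EI  [x≤a] with C₁=M₀(3b²-L²)/(6L)=-22/3 = (11·(6/5)²/(2·6)+(-22/3))/200000 = -451/15000000 rad
Superposition: θ = Σ θ_i = -39677/75000000 rad ≈ -0.000529 rad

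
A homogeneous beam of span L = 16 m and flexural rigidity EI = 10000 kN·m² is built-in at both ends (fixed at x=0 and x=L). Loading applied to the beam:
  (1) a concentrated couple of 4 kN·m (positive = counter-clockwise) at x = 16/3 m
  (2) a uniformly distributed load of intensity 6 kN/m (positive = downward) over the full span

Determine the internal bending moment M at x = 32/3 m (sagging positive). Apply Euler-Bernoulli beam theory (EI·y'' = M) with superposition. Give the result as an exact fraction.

M(32/3) = 380/9 kN·m

Load 1 — applied couple M₀=4 kN·m at a=16/3 m (b=L-a=32/3):
  M_1 = R_Ax - M_A - M₀  [x>a] with R_A=1/3, M_A=0 = (1/3)·(32/3) - 0 - 4 = -4/9 kN·m
Load 2 — uniform load w=6 kN/m over full span:
  M_2 = wLx/2 - wL²/12 - wx²/2 = 6·16·(32/3)/2 - 6·16²/12 - 6·(32/3)²/2 = 128/3 kN·m
Superposition: M = Σ M_i = 380/9 kN·m ≈ 42.222222 kN·m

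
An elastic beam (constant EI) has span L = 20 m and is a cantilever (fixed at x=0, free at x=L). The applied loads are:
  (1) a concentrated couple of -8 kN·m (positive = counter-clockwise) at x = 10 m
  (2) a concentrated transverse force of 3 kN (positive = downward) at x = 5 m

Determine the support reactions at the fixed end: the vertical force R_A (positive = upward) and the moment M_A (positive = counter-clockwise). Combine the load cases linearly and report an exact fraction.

R_A = 3 kN, M_A = 23 kN·m

Load 1 — applied couple M₀=-8 kN·m at a=10 m (b=L-a=10):
  R_A = 0 kN
  M_A = -M₀ = -(-8) = 8 kN·m
Load 2 — point force P=3 kN at a=5 m (b=L-a=15):
  R_A = P = 3 kN
  M_A = Pa = 3·5 = 15 kN·m
Superposition: R_A = 3 kN, M_A = 23 kN·m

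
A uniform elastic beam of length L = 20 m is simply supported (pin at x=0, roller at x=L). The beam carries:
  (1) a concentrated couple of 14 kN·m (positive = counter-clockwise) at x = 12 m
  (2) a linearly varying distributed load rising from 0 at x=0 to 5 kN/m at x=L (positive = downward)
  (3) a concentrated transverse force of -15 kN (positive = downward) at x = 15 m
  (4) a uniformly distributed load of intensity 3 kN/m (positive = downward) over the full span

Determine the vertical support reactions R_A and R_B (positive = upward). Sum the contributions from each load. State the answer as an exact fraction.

Load 1 — applied couple M₀=14 kN·m at a=12 m (b=L-a=8):
  R_A = M₀/L = 14/20 = 7/10 kN
  R_B = -M₀/L = -14/20 = -7/10 kN
Load 2 — triangular load w₀=5 kN/m (0→w₀ over full span):
  R_A = w₀L/6 = 5·20/6 = 50/3 kN
  R_B = w₀L/3 = 5·20/3 = 100/3 kN
Load 3 — point force P=-15 kN at a=15 m (b=L-a=5):
  R_A = Pb/L = (-15)·5/20 = -15/4 kN
  R_B = Pa/L = (-15)·15/20 = -45/4 kN
Load 4 — uniform load w=3 kN/m over full span:
  R_A = wL/2 = 3·20/2 = 30 kN
  R_B = wL/2 = 3·20/2 = 30 kN
Superposition: R_A = 2617/60 kN, R_B = 3083/60 kN

R_A = 2617/60 kN, R_B = 3083/60 kN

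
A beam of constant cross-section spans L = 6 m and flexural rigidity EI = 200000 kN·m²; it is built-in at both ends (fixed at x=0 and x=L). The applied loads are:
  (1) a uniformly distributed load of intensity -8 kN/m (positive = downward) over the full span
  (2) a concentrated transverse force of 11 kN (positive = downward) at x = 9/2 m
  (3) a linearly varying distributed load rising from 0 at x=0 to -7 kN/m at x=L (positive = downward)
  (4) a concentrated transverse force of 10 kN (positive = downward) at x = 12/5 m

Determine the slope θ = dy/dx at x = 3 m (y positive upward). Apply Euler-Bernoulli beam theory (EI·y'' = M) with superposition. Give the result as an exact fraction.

Load 1 — uniform load w=-8 kN/m over full span:
  θ_1 = -wx(L-x)(L-2x)/(12EI) = -(-8)·3·(6-3)·(6-2·3)/(12·200000) = 0 rad
Load 2 — point force P=11 kN at a=9/2 m (b=L-a=3/2):
  θ_2 = -Pb²x(2aL-(3a+b)x)/(2L³EI)  [x≤a] = -11·(3/2)²·3·(2·(9/2)·6-(3·(9/2)+(3/2))·3)/(2·6³·200000) = -99/12800000 rad
Load 3 — triangular load w₀=-7 kN/m (0→w₀ over full span):
  θ_3 = -w₀(2x(L-x)(L-2x)(x+2L)+x²(L-x)²)/(120LEI) = -(-7)·(2·3·(6-3)·(6-2·3)·(3+2·6)+3²·(6-3)²)/(120·6·200000) = 63/16000000 rad
Load 4 — point force P=10 kN at a=12/5 m (b=L-a=18/5):
  θ_4 = Pa²(L-x)(2bL-(3b+a)(L-x))/(2L³EI)  [x>a] = 10·(12/5)²·(6-3)·(2·(18/5)·6-(3·(18/5)+(12/5))·(6-3))/(2·6³·200000) = 9/1250000 rad
Superposition: θ = Σ θ_i = 1089/320000000 rad ≈ 0.000003 rad

θ(3) = 1089/320000000 rad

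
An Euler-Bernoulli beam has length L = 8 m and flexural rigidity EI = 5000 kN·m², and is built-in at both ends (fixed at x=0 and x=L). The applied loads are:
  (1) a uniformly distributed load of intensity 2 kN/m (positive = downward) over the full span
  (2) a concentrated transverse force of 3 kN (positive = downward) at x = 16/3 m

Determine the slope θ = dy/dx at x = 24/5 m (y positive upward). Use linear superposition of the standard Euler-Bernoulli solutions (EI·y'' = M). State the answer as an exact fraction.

Load 1 — uniform load w=2 kN/m over full span:
  θ_1 = -wx(L-x)(L-2x)/(12EI) = -2·(24/5)·(8-(24/5))·(8-2·(24/5))/(12·5000) = 64/78125 rad
Load 2 — point force P=3 kN at a=16/3 m (b=L-a=8/3):
  θ_2 = -Pb²x(2aL-(3a+b)x)/(2L³EI)  [x≤a] = -3·(8/3)²·(24/5)·(2·(16/3)·8-(3·(16/3)+(8/3))·(24/5))/(2·8³·5000) = 4/46875 rad
Superposition: θ = Σ θ_i = 212/234375 rad ≈ 0.000905 rad

θ(24/5) = 212/234375 rad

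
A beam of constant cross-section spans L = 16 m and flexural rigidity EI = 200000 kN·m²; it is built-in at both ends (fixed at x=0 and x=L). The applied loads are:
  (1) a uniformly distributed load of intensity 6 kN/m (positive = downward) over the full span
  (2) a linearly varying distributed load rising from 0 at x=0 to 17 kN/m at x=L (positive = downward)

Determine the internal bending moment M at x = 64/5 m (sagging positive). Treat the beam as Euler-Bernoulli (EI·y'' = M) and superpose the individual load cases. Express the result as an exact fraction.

Load 1 — uniform load w=6 kN/m over full span:
  M_1 = wLx/2 - wL²/12 - wx²/2 = 6·16·(64/5)/2 - 6·16²/12 - 6·(64/5)²/2 = -128/25 kN·m
Load 2 — triangular load w₀=17 kN/m (0→w₀ over full span):
  M_2 = 3w₀Lx/20 - w₀L²/30 - w₀x³/(6L) = 3·17·16·(64/5)/20 - 17·16²/30 - 17·(64/5)³/(6·16) = 2176/375 kN·m
Superposition: M = Σ M_i = 256/375 kN·m ≈ 0.682667 kN·m

M(64/5) = 256/375 kN·m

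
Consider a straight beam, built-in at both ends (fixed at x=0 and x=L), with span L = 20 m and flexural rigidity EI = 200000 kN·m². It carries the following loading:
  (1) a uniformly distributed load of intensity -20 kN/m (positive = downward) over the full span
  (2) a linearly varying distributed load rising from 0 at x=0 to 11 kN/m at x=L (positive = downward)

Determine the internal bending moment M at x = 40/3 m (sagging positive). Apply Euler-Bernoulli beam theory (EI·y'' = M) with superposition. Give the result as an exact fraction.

M(40/3) = -11840/81 kN·m

Load 1 — uniform load w=-20 kN/m over full span:
  M_1 = wLx/2 - wL²/12 - wx²/2 = (-20)·20·(40/3)/2 - (-20)·20²/12 - (-20)·(40/3)²/2 = -2000/9 kN·m
Load 2 — triangular load w₀=11 kN/m (0→w₀ over full span):
  M_2 = 3w₀Lx/20 - w₀L²/30 - w₀x³/(6L) = 3·11·20·(40/3)/20 - 11·20²/30 - 11·(40/3)³/(6·20) = 6160/81 kN·m
Superposition: M = Σ M_i = -11840/81 kN·m ≈ -146.172840 kN·m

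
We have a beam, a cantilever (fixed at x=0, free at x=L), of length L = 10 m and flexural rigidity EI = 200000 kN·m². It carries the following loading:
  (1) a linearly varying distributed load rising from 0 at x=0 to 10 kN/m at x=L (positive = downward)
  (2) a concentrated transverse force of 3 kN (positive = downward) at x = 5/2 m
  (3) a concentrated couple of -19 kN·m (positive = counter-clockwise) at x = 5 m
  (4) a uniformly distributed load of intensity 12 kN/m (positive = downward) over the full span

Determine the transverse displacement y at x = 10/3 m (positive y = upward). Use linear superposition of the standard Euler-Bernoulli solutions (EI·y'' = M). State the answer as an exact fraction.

Load 1 — triangular load w₀=10 kN/m (0→w₀ over full span):
  y_1 = (w₀Lx³/12-w₀L²x²/6-w₀x⁵/(120L))/EI = (10·10·(10/3)³/12-10·10²·(10/3)²/6-10·(10/3)⁵/(120·10))/200000 = -451/58320 m
Load 2 — point force P=3 kN at a=5/2 m (b=L-a=15/2):
  y_2 = -Pa²(3x-a)/(6EI)  [x>a] = -3·(5/2)²·(3·(10/3)-(5/2))/(6·200000) = -3/25600 m
Load 3 — applied couple M₀=-19 kN·m at a=5 m (b=L-a=5):
  y_3 = M₀x²/(2EI)  [x≤a] = (-19)·(10/3)²/(2·200000) = -19/36000 m
Load 4 — uniform load w=12 kN/m over full span:
  y_4 = -wx²(x²-4Lx+6L²)/(24EI) = -12·(10/3)²·((10/3)²-4·10·(10/3)+6·10²)/(24·200000) = -43/3240 m
Superposition: y = Σ y_i = -2020183/93312000 m ≈ -0.021650 m

y(10/3) = -2020183/93312000 m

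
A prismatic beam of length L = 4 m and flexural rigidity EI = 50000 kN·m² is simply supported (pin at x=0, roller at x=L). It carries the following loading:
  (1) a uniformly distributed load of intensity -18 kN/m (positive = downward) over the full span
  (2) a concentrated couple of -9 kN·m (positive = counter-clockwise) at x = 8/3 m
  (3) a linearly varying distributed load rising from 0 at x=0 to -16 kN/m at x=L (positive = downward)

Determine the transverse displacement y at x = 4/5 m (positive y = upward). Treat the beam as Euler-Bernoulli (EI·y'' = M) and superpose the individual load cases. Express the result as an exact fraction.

Load 1 — uniform load w=-18 kN/m over full span:
  y_1 = -wx(L³-2Lx²+x³)/(24EI) = -(-18)·(4/5)·(4³-2·4·(4/5)²+(4/5)³)/(24·50000) = 1392/1953125 m
Load 2 — applied couple M₀=-9 kN·m at a=8/3 m (b=L-a=4/3):
  y_2 = (M₀x³/(6L)+C₁x)/EI  [x≤a] with C₁=M₀(3b²-L²)/(6L)=4 = ((-9)·(4/5)³/(6·4)+4·(4/5))/50000 = 47/781250 m
Load 3 — triangular load w₀=-16 kN/m (0→w₀ over full span):
  y_3 = -w₀x(7L⁴-10L²x²+3x⁴)/(360LEI) = -(-16)·(4/5)·(7·4⁴-10·4²·(4/5)²+3·(4/5)⁴)/(360·4·50000) = 44032/146484375 m
Superposition: y = Σ y_i = 314489/292968750 m ≈ 0.001073 m

y(4/5) = 314489/292968750 m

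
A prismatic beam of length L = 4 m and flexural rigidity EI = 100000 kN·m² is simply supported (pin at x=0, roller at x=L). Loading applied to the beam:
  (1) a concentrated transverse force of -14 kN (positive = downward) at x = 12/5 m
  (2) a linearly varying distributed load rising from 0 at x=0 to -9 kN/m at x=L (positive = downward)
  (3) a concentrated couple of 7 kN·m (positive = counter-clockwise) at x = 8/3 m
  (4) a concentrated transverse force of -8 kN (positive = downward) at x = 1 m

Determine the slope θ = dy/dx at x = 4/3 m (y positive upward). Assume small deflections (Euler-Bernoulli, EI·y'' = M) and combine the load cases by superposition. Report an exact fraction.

θ(4/3) = 48211/337500000 rad

Load 1 — point force P=-14 kN at a=12/5 m (b=L-a=8/5):
  θ_1 = -Pb(L²-b²-3x²)/(6LEI)  [x≤a] = -(-14)·(8/5)·(4²-(8/5)²-3·(4/3)²)/(6·4·100000) = 266/3515625 rad
Load 2 — triangular load w₀=-9 kN/m (0→w₀ over full span):
  θ_2 = -w₀(7L⁴-30L²x²+15x⁴)/(360LEI) = -(-9)·(7·4⁴-30·4²·(4/3)²+15·(4/3)⁴)/(360·4·100000) = 26/421875 rad
Load 3 — applied couple M₀=7 kN·m at a=8/3 m (b=L-a=4/3):
  θ_3 = (M₀x²/(2L)+C₁)/EI  [x≤a] with C₁=M₀(3b²-L²)/(6L)=-28/9 = (7·(4/3)²/(2·4)+(-28/9))/100000 = -7/450000 rad
Load 4 — point force P=-8 kN at a=1 m (b=L-a=3):
  θ_4 = -Pa(2L²-6Lx+3x²+a²)/(6LEI)  [x>a] = -(-8)·1·(2·4²-6·4·(4/3)+3·(4/3)²+1²)/(6·4·100000) = 19/900000 rad
Superposition: θ = Σ θ_i = 48211/337500000 rad ≈ 0.000143 rad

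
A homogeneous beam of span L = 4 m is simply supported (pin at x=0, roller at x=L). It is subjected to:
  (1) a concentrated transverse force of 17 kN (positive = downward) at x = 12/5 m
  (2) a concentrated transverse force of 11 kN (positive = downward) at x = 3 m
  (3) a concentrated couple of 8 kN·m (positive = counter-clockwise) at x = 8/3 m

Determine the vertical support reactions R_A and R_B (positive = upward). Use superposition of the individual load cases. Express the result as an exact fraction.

R_A = 231/20 kN, R_B = 329/20 kN

Load 1 — point force P=17 kN at a=12/5 m (b=L-a=8/5):
  R_A = Pb/L = 17·(8/5)/4 = 34/5 kN
  R_B = Pa/L = 17·(12/5)/4 = 51/5 kN
Load 2 — point force P=11 kN at a=3 m (b=L-a=1):
  R_A = Pb/L = 11·1/4 = 11/4 kN
  R_B = Pa/L = 11·3/4 = 33/4 kN
Load 3 — applied couple M₀=8 kN·m at a=8/3 m (b=L-a=4/3):
  R_A = M₀/L = 8/4 = 2 kN
  R_B = -M₀/L = -8/4 = -2 kN
Superposition: R_A = 231/20 kN, R_B = 329/20 kN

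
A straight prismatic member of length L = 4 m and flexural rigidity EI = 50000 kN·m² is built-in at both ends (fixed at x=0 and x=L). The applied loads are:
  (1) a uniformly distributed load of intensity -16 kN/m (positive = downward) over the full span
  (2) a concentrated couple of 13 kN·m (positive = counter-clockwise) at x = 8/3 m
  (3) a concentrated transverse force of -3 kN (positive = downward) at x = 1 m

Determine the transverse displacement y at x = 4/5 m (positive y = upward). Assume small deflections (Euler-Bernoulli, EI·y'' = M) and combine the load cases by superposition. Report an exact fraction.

Load 1 — uniform load w=-16 kN/m over full span:
  y_1 = -wx²(L-x)²/(24EI) = -(-16)·(4/5)²·(4-(4/5))²/(24·50000) = 512/5859375 m
Load 2 — applied couple M₀=13 kN·m at a=8/3 m (b=L-a=4/3):
  y_2 = (R_Ax³/6 - M_Ax²/2)/EI  [x≤a] with R_A=13/3, M_A=13/3 = ((13/3)·(4/5)³/6 - (13/3)·(4/5)²/2)/50000 = -143/7031250 m
Load 3 — point force P=-3 kN at a=1 m (b=L-a=3):
  y_3 = -Pb²x²(3aL-(3a+b)x)/(6L³EI)  [x≤a] = -(-3)·3²·(4/5)²·(3·1·4-(3·1+3)·(4/5))/(6·4³·50000) = 81/12500000 m
Superposition: y = Σ y_i = 41357/562500000 m ≈ 0.000074 m

y(4/5) = 41357/562500000 m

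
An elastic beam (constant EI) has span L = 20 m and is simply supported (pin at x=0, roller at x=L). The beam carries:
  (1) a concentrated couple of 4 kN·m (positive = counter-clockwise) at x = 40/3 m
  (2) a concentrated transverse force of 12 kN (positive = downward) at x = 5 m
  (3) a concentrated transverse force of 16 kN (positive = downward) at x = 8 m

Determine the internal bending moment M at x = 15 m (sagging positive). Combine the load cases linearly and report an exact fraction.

M(15) = 46 kN·m

Load 1 — applied couple M₀=4 kN·m at a=40/3 m (b=L-a=20/3):
  M_1 = M₀x/L - M₀  [x>a] = 4·15/20 - 4 = -1 kN·m
Load 2 — point force P=12 kN at a=5 m (b=L-a=15):
  M_2 = Pa(L-x)/L  [x>a] = 12·5·(20-15)/20 = 15 kN·m
Load 3 — point force P=16 kN at a=8 m (b=L-a=12):
  M_3 = Pa(L-x)/L  [x>a] = 16·8·(20-15)/20 = 32 kN·m
Superposition: M = Σ M_i = 46 kN·m ≈ 46.000000 kN·m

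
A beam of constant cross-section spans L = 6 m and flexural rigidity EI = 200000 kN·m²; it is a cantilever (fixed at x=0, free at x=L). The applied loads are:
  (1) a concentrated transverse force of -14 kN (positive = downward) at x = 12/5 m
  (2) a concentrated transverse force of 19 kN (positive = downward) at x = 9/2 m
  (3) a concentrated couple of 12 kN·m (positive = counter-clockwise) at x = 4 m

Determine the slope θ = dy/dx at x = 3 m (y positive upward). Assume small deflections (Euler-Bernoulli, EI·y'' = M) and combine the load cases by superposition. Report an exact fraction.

Load 1 — point force P=-14 kN at a=12/5 m (b=L-a=18/5):
  θ_1 = -Pa²/(2EI)  [x>a] = -(-14)·(12/5)²/(2·200000) = 63/312500 rad
Load 2 — point force P=19 kN at a=9/2 m (b=L-a=3/2):
  θ_2 = -Px(2a-x)/(2EI)  [x≤a] = -19·3·(2·(9/2)-3)/(2·200000) = -171/200000 rad
Load 3 — applied couple M₀=12 kN·m at a=4 m (b=L-a=2):
  θ_3 = M₀x/EI  [x≤a] = 12·3/200000 = 9/50000 rad
Superposition: θ = Σ θ_i = -2367/5000000 rad ≈ -0.000473 rad

θ(3) = -2367/5000000 rad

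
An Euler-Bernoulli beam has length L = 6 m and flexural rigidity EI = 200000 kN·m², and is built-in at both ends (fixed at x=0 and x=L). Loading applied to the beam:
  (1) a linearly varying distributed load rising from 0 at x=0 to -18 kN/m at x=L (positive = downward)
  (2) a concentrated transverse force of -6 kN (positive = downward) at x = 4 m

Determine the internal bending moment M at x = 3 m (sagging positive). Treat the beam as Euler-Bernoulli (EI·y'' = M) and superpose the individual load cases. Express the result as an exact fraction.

M(3) = -31/2 kN·m

Load 1 — triangular load w₀=-18 kN/m (0→w₀ over full span):
  M_1 = 3w₀Lx/20 - w₀L²/30 - w₀x³/(6L) = 3·(-18)·6·3/20 - (-18)·6²/30 - (-18)·3³/(6·6) = -27/2 kN·m
Load 2 — point force P=-6 kN at a=4 m (b=L-a=2):
  M_2 = Pb²(3a+b)x/L³ - Pab²/L²  [x≤a] = (-6)·2²·(3·4+2)·3/6³ - (-6)·4·2²/6² = -2 kN·m
Superposition: M = Σ M_i = -31/2 kN·m ≈ -15.500000 kN·m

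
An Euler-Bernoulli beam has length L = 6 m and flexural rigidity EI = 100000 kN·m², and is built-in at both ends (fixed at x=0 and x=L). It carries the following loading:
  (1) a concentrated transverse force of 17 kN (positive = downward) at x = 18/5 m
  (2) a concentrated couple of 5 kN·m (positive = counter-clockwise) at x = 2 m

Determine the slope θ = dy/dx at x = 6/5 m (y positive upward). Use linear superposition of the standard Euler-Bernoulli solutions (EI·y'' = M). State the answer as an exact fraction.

θ(6/5) = -5189/78125000 rad

Load 1 — point force P=17 kN at a=18/5 m (b=L-a=12/5):
  θ_1 = -Pb²x(2aL-(3a+b)x)/(2L³EI)  [x≤a] = -17·(12/5)²·(6/5)·(2·(18/5)·6-(3·(18/5)+(12/5))·(6/5))/(2·6³·100000) = -2907/39062500 rad
Load 2 — applied couple M₀=5 kN·m at a=2 m (b=L-a=4):
  θ_2 = (R_Ax²/2 - M_Ax)/EI  [x≤a] with R_A=10/9, M_A=0 = ((10/9)·(6/5)²/2 - 0·(6/5))/100000 = 1/125000 rad
Superposition: θ = Σ θ_i = -5189/78125000 rad ≈ -0.000066 rad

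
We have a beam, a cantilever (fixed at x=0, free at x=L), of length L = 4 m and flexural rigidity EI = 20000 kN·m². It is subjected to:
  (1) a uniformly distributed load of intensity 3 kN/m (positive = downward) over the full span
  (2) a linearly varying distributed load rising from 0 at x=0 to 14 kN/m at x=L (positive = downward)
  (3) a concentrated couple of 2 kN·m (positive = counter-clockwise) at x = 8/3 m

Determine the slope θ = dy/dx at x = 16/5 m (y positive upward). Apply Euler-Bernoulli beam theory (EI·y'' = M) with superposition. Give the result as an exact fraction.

Load 1 — uniform load w=3 kN/m over full span:
  θ_1 = -wx(x²-3Lx+3L²)/(6EI) = -3·(16/5)·((16/5)²-3·4·(16/5)+3·4²)/(6·20000) = -124/78125 rad
Load 2 — triangular load w₀=14 kN/m (0→w₀ over full span):
  θ_2 = (w₀Lx²/4-w₀L²x/3-w₀x⁴/(24L))/EI = (14·4·(16/5)²/4-14·4²·(16/5)/3-14·(16/5)⁴/(24·4))/20000 = -6496/1171875 rad
Load 3 — applied couple M₀=2 kN·m at a=8/3 m (b=L-a=4/3):
  θ_3 = M₀a/EI  [x>a] = 2·(8/3)/20000 = 1/3750 rad
Superposition: θ = Σ θ_i = -16087/2343750 rad ≈ -0.006864 rad

θ(16/5) = -16087/2343750 rad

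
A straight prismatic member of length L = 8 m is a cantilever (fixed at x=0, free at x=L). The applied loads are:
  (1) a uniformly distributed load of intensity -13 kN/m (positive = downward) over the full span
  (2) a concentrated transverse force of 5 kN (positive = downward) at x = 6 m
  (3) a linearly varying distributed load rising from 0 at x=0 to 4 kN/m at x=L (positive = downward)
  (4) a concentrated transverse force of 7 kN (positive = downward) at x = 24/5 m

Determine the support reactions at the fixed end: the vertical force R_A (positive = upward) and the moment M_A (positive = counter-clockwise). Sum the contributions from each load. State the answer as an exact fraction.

Load 1 — uniform load w=-13 kN/m over full span:
  R_A = wL = (-13)·8 = -104 kN
  M_A = wL²/2 = (-13)·8²/2 = -416 kN·m
Load 2 — point force P=5 kN at a=6 m (b=L-a=2):
  R_A = P = 5 kN
  M_A = Pa = 5·6 = 30 kN·m
Load 3 — triangular load w₀=4 kN/m (0→w₀ over full span):
  R_A = w₀L/2 = 4·8/2 = 16 kN
  M_A = w₀L²/3 = 4·8²/3 = 256/3 kN·m
Load 4 — point force P=7 kN at a=24/5 m (b=L-a=16/5):
  R_A = P = 7 kN
  M_A = Pa = 7·(24/5) = 168/5 kN·m
Superposition: R_A = -76 kN, M_A = -4006/15 kN·m

R_A = -76 kN, M_A = -4006/15 kN·m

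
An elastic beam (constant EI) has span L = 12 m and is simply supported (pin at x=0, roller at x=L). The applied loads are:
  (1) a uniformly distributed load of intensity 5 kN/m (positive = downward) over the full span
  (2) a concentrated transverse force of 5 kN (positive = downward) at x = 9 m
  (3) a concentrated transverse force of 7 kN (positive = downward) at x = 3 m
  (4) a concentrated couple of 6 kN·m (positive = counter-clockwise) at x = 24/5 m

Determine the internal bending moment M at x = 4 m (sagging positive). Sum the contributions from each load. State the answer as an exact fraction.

M(4) = 101 kN·m

Load 1 — uniform load w=5 kN/m over full span:
  M_1 = wx(L-x)/2 = 5·4·(12-4)/2 = 80 kN·m
Load 2 — point force P=5 kN at a=9 m (b=L-a=3):
  M_2 = Pbx/L  [x≤a] = 5·3·4/12 = 5 kN·m
Load 3 — point force P=7 kN at a=3 m (b=L-a=9):
  M_3 = Pa(L-x)/L  [x>a] = 7·3·(12-4)/12 = 14 kN·m
Load 4 — applied couple M₀=6 kN·m at a=24/5 m (b=L-a=36/5):
  M_4 = M₀x/L  [x≤a] = 6·4/12 = 2 kN·m
Superposition: M = Σ M_i = 101 kN·m ≈ 101.000000 kN·m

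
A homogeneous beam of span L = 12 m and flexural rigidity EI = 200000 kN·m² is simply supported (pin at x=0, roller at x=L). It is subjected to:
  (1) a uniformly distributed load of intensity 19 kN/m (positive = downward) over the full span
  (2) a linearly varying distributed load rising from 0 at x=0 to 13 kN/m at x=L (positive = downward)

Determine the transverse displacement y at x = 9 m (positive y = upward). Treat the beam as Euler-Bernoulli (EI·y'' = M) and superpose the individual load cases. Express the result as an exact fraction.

Load 1 — uniform load w=19 kN/m over full span:
  y_1 = -wx(L³-2Lx²+x³)/(24EI) = -19·9·(12³-2·12·9²+9³)/(24·200000) = -29241/1600000 m
Load 2 — triangular load w₀=13 kN/m (0→w₀ over full span):
  y_2 = -w₀x(7L⁴-10L²x²+3x⁴)/(360LEI) = -13·9·(7·12⁴-10·12²·9²+3·9⁴)/(360·12·200000) = -41769/6400000 m
Superposition: y = Σ y_i = -158733/6400000 m ≈ -0.024802 m

y(9) = -158733/6400000 m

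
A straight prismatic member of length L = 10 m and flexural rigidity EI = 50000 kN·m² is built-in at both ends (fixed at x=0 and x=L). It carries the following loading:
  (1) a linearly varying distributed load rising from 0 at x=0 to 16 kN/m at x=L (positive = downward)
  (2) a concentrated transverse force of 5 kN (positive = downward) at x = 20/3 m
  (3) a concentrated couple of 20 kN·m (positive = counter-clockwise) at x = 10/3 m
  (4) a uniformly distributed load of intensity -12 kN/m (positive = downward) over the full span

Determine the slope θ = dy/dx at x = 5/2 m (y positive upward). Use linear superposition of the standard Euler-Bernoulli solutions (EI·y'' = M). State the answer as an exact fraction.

Load 1 — triangular load w₀=16 kN/m (0→w₀ over full span):
  θ_1 = -w₀(2x(L-x)(L-2x)(x+2L)+x²(L-x)²)/(120LEI) = -16·(2·(5/2)·(10-(5/2))·(10-2·(5/2))·((5/2)+2·10)+(5/2)²·(10-(5/2))²)/(120·10·50000) = -39/32000 rad
Load 2 — point force P=5 kN at a=20/3 m (b=L-a=10/3):
  θ_2 = -Pb²x(2aL-(3a+b)x)/(2L³EI)  [x≤a] = -5·(10/3)²·(5/2)·(2·(20/3)·10-(3·(20/3)+(10/3))·(5/2))/(2·10³·50000) = -1/9600 rad
Load 3 — applied couple M₀=20 kN·m at a=10/3 m (b=L-a=20/3):
  θ_3 = (R_Ax²/2 - M_Ax)/EI  [x≤a] with R_A=8/3, M_A=0 = ((8/3)·(5/2)²/2 - 0·(5/2))/50000 = 1/6000 rad
Load 4 — uniform load w=-12 kN/m over full span:
  θ_4 = -wx(L-x)(L-2x)/(12EI) = -(-12)·(5/2)·(10-(5/2))·(10-2·(5/2))/(12·50000) = 3/1600 rad
Superposition: θ = Σ θ_i = 23/32000 rad ≈ 0.000719 rad

θ(5/2) = 23/32000 rad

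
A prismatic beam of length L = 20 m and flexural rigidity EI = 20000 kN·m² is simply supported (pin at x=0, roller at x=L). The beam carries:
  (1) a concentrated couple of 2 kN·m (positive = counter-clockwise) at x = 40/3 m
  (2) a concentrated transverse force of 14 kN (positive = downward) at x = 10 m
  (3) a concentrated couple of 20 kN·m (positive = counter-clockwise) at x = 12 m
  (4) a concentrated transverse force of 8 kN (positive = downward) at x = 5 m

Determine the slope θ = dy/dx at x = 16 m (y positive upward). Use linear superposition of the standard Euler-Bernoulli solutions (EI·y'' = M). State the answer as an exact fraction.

θ(16) = 18871/900000 rad

Load 1 — applied couple M₀=2 kN·m at a=40/3 m (b=L-a=20/3):
  θ_1 = (M₀x²/(2L)-M₀(x-a)+C₁)/EI  [x>a] with C₁=M₀(3b²-L²)/(6L)=-40/9 = (2·16²/(2·20)-2·(16-(40/3))+(-40/9))/20000 = 17/112500 rad
Load 2 — point force P=14 kN at a=10 m (b=L-a=10):
  θ_2 = -Pa(2L²-6Lx+3x²+a²)/(6LEI)  [x>a] = -14·10·(2·20²-6·20·16+3·16²+10²)/(6·20·20000) = 147/10000 rad
Load 3 — applied couple M₀=20 kN·m at a=12 m (b=L-a=8):
  θ_3 = (M₀x²/(2L)-M₀(x-a)+C₁)/EI  [x>a] with C₁=M₀(3b²-L²)/(6L)=-104/3 = (20·16²/(2·20)-20·(16-12)+(-104/3))/20000 = 1/1500 rad
Load 4 — point force P=8 kN at a=5 m (b=L-a=15):
  θ_4 = -Pa(2L²-6Lx+3x²+a²)/(6LEI)  [x>a] = -8·5·(2·20²-6·20·16+3·16²+5²)/(6·20·20000) = 109/20000 rad
Superposition: θ = Σ θ_i = 18871/900000 rad ≈ 0.020968 rad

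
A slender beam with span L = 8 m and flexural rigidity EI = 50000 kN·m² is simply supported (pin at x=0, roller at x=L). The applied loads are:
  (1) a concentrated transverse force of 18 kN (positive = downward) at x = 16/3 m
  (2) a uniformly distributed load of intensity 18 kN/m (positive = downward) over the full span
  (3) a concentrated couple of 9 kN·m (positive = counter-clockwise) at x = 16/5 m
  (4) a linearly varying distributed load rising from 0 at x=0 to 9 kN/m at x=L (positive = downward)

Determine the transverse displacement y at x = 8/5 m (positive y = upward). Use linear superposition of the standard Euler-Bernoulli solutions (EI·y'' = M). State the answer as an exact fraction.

y(8/5) = -6943814/439453125 m

Load 1 — point force P=18 kN at a=16/3 m (b=L-a=8/3):
  y_1 = -Pbx(L²-b²-x²)/(6LEI)  [x≤a] = -18·(8/3)·(8/5)·(8²-(8/3)²-(8/5)²)/(6·8·50000) = -6112/3515625 m
Load 2 — uniform load w=18 kN/m over full span:
  y_2 = -wx(L³-2Lx²+x³)/(24EI) = -18·(8/5)·(8³-2·8·(8/5)²+(8/5)³)/(24·50000) = -22272/1953125 m
Load 3 — applied couple M₀=9 kN·m at a=16/5 m (b=L-a=24/5):
  y_3 = (M₀x³/(6L)+C₁x)/EI  [x≤a] with C₁=M₀(3b²-L²)/(6L)=24/25 = (9·(8/5)³/(6·8)+(24/25)·(8/5))/50000 = 18/390625 m
Load 4 — triangular load w₀=9 kN/m (0→w₀ over full span):
  y_4 = -w₀x(7L⁴-10L²x²+3x⁴)/(360LEI) = -9·(8/5)·(7·8⁴-10·8²·(8/5)²+3·(8/5)⁴)/(360·8·50000) = -132096/48828125 m
Superposition: y = Σ y_i = -6943814/439453125 m ≈ -0.015801 m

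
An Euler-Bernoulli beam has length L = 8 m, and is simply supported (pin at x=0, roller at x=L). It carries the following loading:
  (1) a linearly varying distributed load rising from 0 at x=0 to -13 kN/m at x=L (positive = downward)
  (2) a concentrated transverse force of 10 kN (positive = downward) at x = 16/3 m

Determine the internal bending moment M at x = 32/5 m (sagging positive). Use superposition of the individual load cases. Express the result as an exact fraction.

Load 1 — triangular load w₀=-13 kN/m (0→w₀ over full span):
  M_1 = w₀Lx/6 - w₀x³/(6L) = (-13)·8·(32/5)/6 - (-13)·(32/5)³/(6·8) = -4992/125 kN·m
Load 2 — point force P=10 kN at a=16/3 m (b=L-a=8/3):
  M_2 = Pa(L-x)/L  [x>a] = 10·(16/3)·(8-(32/5))/8 = 32/3 kN·m
Superposition: M = Σ M_i = -10976/375 kN·m ≈ -29.269333 kN·m

M(32/5) = -10976/375 kN·m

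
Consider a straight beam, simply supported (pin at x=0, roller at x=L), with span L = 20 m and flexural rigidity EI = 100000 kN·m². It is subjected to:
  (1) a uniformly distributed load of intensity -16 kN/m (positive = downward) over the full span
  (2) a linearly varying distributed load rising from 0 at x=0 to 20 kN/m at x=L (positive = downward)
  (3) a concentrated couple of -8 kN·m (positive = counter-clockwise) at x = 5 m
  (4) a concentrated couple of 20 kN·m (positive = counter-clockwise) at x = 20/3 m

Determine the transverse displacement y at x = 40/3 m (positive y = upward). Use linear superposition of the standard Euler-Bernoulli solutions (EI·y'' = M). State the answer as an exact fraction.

y(40/3) = 76091/729000 m

Load 1 — uniform load w=-16 kN/m over full span:
  y_1 = -wx(L³-2Lx²+x³)/(24EI) = -(-16)·(40/3)·(20³-2·20·(40/3)²+(40/3)³)/(24·100000) = 352/1215 m
Load 2 — triangular load w₀=20 kN/m (0→w₀ over full span):
  y_2 = -w₀x(7L⁴-10L²x²+3x⁴)/(360LEI) = -20·(40/3)·(7·20⁴-10·20²·(40/3)²+3·(40/3)⁴)/(360·20·100000) = -136/729 m
Load 3 — applied couple M₀=-8 kN·m at a=5 m (b=L-a=15):
  y_3 = (M₀x³/(6L)-M₀(x-a)²/2+C₁x)/EI  [x>a] with C₁=M₀(3b²-L²)/(6L)=-55/3 = ((-8)·(40/3)³/(6·20)-(-8)·((40/3)-5)²/2+(-55/3)·(40/3))/100000 = -101/81000 m
Load 4 — applied couple M₀=20 kN·m at a=20/3 m (b=L-a=40/3):
  y_4 = (M₀x³/(6L)-M₀(x-a)²/2+C₁x)/EI  [x>a] with C₁=M₀(3b²-L²)/(6L)=200/9 = (20·(40/3)³/(6·20)-20·((40/3)-(20/3))²/2+(200/9)·(40/3))/100000 = 1/405 m
Superposition: y = Σ y_i = 76091/729000 m ≈ 0.104377 m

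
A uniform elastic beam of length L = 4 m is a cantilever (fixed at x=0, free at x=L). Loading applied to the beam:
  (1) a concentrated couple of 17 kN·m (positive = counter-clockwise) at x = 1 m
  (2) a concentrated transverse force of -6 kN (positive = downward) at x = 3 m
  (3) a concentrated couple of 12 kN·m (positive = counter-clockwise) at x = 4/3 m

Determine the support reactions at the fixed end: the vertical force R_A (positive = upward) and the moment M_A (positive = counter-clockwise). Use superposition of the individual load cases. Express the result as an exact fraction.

Load 1 — applied couple M₀=17 kN·m at a=1 m (b=L-a=3):
  R_A = 0 kN
  M_A = -M₀ = -17 kN·m
Load 2 — point force P=-6 kN at a=3 m (b=L-a=1):
  R_A = P = (-6) = -6 kN
  M_A = Pa = (-6)·3 = -18 kN·m
Load 3 — applied couple M₀=12 kN·m at a=4/3 m (b=L-a=8/3):
  R_A = 0 kN
  M_A = -M₀ = -12 kN·m
Superposition: R_A = -6 kN, M_A = -47 kN·m

R_A = -6 kN, M_A = -47 kN·m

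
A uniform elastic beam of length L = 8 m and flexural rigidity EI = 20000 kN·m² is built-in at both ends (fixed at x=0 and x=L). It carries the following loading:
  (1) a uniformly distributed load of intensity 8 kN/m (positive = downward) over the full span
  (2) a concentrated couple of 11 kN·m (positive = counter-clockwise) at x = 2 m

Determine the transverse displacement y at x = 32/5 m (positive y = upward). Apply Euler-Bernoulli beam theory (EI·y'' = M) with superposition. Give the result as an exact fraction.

Load 1 — uniform load w=8 kN/m over full span:
  y_1 = -wx²(L-x)²/(24EI) = -8·(32/5)²·(8-(32/5))²/(24·20000) = -2048/1171875 m
Load 2 — applied couple M₀=11 kN·m at a=2 m (b=L-a=6):
  y_2 = (R_Ax³/6 - M_Ax²/2 - M₀(x-a)²/2)/EI  [x>a] with R_A=99/64, M_A=-33/16 = ((99/64)·(32/5)³/6 - (-33/16)·(32/5)²/2 - 11·((32/5)-2)²/2)/20000 = 209/1250000 m
Superposition: y = Σ y_i = -29633/18750000 m ≈ -0.001580 m

y(32/5) = -29633/18750000 m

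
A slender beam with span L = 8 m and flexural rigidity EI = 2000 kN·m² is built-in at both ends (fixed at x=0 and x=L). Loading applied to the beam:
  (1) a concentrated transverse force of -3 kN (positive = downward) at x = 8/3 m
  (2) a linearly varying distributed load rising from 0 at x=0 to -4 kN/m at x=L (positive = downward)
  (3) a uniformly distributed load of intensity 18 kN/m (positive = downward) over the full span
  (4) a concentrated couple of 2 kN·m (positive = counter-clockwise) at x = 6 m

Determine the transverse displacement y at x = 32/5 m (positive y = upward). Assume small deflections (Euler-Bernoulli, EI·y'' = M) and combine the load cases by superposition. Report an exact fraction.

y(32/5) = -7149083/210937500 m

Load 1 — point force P=-3 kN at a=8/3 m (b=L-a=16/3):
  y_1 = -Pa²(L-x)²(3bL-(3b+a)(L-x))/(6L³EI)  [x>a] = -(-3)·(8/3)²·(8-(32/5))²·(3·(16/3)·8-(3·(16/3)+(8/3))·(8-(32/5)))/(6·8³·2000) = 368/421875 m
Load 2 — triangular load w₀=-4 kN/m (0→w₀ over full span):
  y_2 = -w₀x²(L-x)²(x+2L)/(120LEI) = -(-4)·(32/5)²·(8-(32/5))²·((32/5)+2·8)/(120·8·2000) = 28672/5859375 m
Load 3 — uniform load w=18 kN/m over full span:
  y_3 = -wx²(L-x)²/(24EI) = -18·(32/5)²·(8-(32/5))²/(24·2000) = -3072/78125 m
Load 4 — applied couple M₀=2 kN·m at a=6 m (b=L-a=2):
  y_4 = (R_Ax³/6 - M_Ax²/2 - M₀(x-a)²/2)/EI  [x>a] with R_A=9/32, M_A=5/8 = ((9/32)·(32/5)³/6 - (5/8)·(32/5)²/2 - 2·((32/5)-6)²/2)/2000 = -21/62500 m
Superposition: y = Σ y_i = -7149083/210937500 m ≈ -0.033892 m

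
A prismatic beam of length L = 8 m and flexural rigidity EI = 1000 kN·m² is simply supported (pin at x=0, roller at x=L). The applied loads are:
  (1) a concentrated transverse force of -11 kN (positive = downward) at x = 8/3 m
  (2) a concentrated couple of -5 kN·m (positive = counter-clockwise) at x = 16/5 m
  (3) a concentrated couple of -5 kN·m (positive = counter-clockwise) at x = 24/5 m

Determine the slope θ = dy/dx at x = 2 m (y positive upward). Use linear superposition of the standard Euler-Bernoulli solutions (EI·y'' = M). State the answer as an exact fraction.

θ(2) = 23671/810000 rad

Load 1 — point force P=-11 kN at a=8/3 m (b=L-a=16/3):
  θ_1 = -Pb(L²-b²-3x²)/(6LEI)  [x≤a] = -(-11)·(16/3)·(8²-(16/3)²-3·2²)/(6·8·1000) = 583/20250 rad
Load 2 — applied couple M₀=-5 kN·m at a=16/5 m (b=L-a=24/5):
  θ_2 = (M₀x²/(2L)+C₁)/EI  [x≤a] with C₁=M₀(3b²-L²)/(6L)=-8/15 = ((-5)·2²/(2·8)+(-8/15))/1000 = -107/60000 rad
Load 3 — applied couple M₀=-5 kN·m at a=24/5 m (b=L-a=16/5):
  θ_3 = (M₀x²/(2L)+C₁)/EI  [x≤a] with C₁=M₀(3b²-L²)/(6L)=52/15 = ((-5)·2²/(2·8)+(52/15))/1000 = 133/60000 rad
Superposition: θ = Σ θ_i = 23671/810000 rad ≈ 0.029223 rad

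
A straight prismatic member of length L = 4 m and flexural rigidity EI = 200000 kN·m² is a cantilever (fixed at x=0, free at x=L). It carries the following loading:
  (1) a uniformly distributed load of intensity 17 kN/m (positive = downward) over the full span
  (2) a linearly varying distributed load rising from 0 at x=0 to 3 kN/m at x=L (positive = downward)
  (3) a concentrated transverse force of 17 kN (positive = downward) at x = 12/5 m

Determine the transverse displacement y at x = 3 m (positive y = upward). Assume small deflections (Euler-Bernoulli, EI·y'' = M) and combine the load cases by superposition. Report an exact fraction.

Load 1 — uniform load w=17 kN/m over full span:
  y_1 = -wx²(x²-4Lx+6L²)/(24EI) = -17·3²·(3²-4·4·3+6·4²)/(24·200000) = -2907/1600000 m
Load 2 — triangular load w₀=3 kN/m (0→w₀ over full span):
  y_2 = (w₀Lx³/12-w₀L²x²/6-w₀x⁵/(120L))/EI = (3·4·3³/12-3·4²·3²/6-3·3⁵/(120·4))/200000 = -7443/32000000 m
Load 3 — point force P=17 kN at a=12/5 m (b=L-a=8/5):
  y_3 = -Pa²(3x-a)/(6EI)  [x>a] = -17·(12/5)²·(3·3-(12/5))/(6·200000) = -1683/3125000 m
Superposition: y = Σ y_i = -2070423/800000000 m ≈ -0.002588 m

y(3) = -2070423/800000000 m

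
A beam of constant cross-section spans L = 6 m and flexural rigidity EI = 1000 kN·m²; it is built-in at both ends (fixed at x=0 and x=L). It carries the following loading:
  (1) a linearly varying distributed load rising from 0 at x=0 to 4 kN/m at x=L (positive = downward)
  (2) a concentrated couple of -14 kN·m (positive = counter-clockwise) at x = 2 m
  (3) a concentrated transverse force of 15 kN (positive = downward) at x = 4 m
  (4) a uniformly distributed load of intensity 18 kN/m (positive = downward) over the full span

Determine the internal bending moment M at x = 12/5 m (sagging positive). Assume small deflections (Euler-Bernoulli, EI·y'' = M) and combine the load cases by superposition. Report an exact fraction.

Load 1 — triangular load w₀=4 kN/m (0→w₀ over full span):
  M_1 = 3w₀Lx/20 - w₀L²/30 - w₀x³/(6L) = 3·4·6·(12/5)/20 - 4·6²/30 - 4·(12/5)³/(6·6) = 288/125 kN·m
Load 2 — applied couple M₀=-14 kN·m at a=2 m (b=L-a=4):
  M_2 = R_Ax - M_A - M₀  [x>a] with R_A=-28/9, M_A=0 = (-28/9)·(12/5) - 0 - (-14) = 98/15 kN·m
Load 3 — point force P=15 kN at a=4 m (b=L-a=2):
  M_3 = Pb²(3a+b)x/L³ - Pab²/L²  [x≤a] = 15·2²·(3·4+2)·(12/5)/6³ - 15·4·2²/6² = 8/3 kN·m
Load 4 — uniform load w=18 kN/m over full span:
  M_4 = wLx/2 - wL²/12 - wx²/2 = 18·6·(12/5)/2 - 18·6²/12 - 18·(12/5)²/2 = 594/25 kN·m
Superposition: M = Σ M_i = 4408/125 kN·m ≈ 35.264000 kN·m

M(12/5) = 4408/125 kN·m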